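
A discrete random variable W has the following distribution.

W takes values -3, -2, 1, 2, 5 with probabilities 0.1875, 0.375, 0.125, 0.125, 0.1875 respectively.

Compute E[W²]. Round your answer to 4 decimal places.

8.5000

E[W²] = (-3)²(0.1875) + (-2)²(0.375) + (1)²(0.125) + (2)²(0.125) + (5)²(0.1875) = 8.5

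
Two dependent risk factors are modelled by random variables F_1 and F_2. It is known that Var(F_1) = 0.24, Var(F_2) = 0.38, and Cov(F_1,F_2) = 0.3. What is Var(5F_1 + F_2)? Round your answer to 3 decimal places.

9.380

Var(5F_1 + F_2) = (5)²·Var(F_1) + (1)²·Var(F_2) + 2·(5)·(1)·Cov(F_1,F_2)
= 25·0.24 + 1·0.38 + 10·0.3 = 9.38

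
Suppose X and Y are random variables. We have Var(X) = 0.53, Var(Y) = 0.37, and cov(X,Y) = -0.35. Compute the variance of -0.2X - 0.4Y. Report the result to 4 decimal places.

0.0244

Var(-0.2X - 0.4Y) = (-0.2)²·Var(X) + (-0.4)²·Var(Y) + 2·(-0.2)·(-0.4)·cov(X,Y)
= 0.04·0.53 + 0.16·0.37 + 0.16·-0.35 = 0.0244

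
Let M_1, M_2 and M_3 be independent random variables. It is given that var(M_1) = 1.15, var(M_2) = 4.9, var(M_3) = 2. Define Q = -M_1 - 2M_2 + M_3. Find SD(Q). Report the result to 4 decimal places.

By independence, var(Q) = (-1)²var(M_1) + (-2)²var(M_2) + (1)²var(M_3)
= (-1)²·1.15 + (-2)²·4.9 + (1)²·2 = 22.75
SD(Q) = √22.75 ≈ 4.7697

4.7697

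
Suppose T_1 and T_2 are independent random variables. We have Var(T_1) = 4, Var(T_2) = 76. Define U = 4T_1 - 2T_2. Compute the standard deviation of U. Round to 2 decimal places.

19.18

By independence, Var(U) = (4)²Var(T_1) + (-2)²Var(T_2)
= (4)²·4 + (-2)²·76 = 368
SD(U) = √368 ≈ 19.18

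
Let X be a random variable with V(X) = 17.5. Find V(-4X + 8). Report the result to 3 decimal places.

280.000

V(-4X + 8) = (-4)²·V(X) = 16·17.5 = 280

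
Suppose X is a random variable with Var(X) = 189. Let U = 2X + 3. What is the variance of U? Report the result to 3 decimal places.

Var(2X + 3) = (2)²·Var(X) = 4·189 = 756

756.000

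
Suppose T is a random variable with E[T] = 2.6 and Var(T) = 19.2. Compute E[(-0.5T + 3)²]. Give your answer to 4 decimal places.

7.6900

E[-0.5T + 3] = -0.5·2.6 + 3 = 1.7
Var(-0.5T + 3) = (-0.5)²·19.2 = 4.8
E[(-0.5T + 3)²] = Var((-0.5T + 3)) + (E[(-0.5T + 3)])² = 4.8 + (1.7)² = 7.69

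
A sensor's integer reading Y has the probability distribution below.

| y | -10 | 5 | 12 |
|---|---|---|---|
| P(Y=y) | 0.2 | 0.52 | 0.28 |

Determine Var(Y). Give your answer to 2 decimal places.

57.64

E[Y] = (-10)(0.2) + (5)(0.52) + (12)(0.28) = 3.96
E[Y²] = (-10)²(0.2) + (5)²(0.52) + (12)²(0.28) = 73.32
Var(Y) = E[Y²] − (E[Y])² = 73.32 − (3.96)² = 57.6384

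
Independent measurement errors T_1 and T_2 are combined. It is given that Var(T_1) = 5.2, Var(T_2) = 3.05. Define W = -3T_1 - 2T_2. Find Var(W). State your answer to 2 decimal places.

59.00

By independence, Var(W) = (-3)²Var(T_1) + (-2)²Var(T_2)
= (-3)²·5.2 + (-2)²·3.05 = 59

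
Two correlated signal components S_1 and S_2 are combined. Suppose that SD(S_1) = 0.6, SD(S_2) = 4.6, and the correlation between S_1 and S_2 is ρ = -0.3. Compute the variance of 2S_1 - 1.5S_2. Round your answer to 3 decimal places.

Var(S_1) = (0.6)² = 0.36;  Var(S_2) = (4.6)² = 21.16
Cov(S_1,S_2) = ρ·SD(S_1)·SD(S_2) = -0.3·0.6·4.6 = -0.828
Var(2S_1 - 1.5S_2) = (2)²·Var(S_1) + (-1.5)²·Var(S_2) + 2·(2)·(-1.5)·Cov(S_1,S_2)
= 4·0.36 + 2.25·21.16 + -6·-0.828 = 54.018

54.018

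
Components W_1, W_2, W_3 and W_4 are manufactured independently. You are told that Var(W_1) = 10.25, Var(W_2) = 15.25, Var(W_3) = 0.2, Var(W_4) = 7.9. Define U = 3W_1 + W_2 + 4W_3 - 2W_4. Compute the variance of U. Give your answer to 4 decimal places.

142.3000

By independence, Var(U) = (3)²Var(W_1) + (1)²Var(W_2) + (4)²Var(W_3) + (-2)²Var(W_4)
= (3)²·10.25 + (1)²·15.25 + (4)²·0.2 + (-2)²·7.9 = 142.3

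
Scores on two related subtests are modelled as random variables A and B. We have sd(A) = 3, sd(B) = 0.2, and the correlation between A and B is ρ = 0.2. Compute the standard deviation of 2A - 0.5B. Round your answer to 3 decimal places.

V(A) = (3)² = 9;  V(B) = (0.2)² = 0.04
Cov(A,B) = ρ·sd(A)·sd(B) = 0.2·3·0.2 = 0.12
V(2A - 0.5B) = (2)²·V(A) + (-0.5)²·V(B) + 2·(2)·(-0.5)·Cov(A,B)
= 4·9 + 0.25·0.04 + -2·0.12 = 35.77
sd(2A - 0.5B) = √35.77 ≈ 5.981

5.981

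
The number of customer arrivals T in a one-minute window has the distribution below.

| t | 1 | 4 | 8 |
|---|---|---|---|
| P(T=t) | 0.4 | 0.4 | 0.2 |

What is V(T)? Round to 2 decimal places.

6.64

E[T] = (1)(0.4) + (4)(0.4) + (8)(0.2) = 3.6
E[T²] = (1)²(0.4) + (4)²(0.4) + (8)²(0.2) = 19.6
V(T) = E[T²] − (E[T])² = 19.6 − (3.6)² = 6.64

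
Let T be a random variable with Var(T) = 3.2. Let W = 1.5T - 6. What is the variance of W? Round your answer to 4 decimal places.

Var(1.5T - 6) = (1.5)²·Var(T) = 2.25·3.2 = 7.2

7.2000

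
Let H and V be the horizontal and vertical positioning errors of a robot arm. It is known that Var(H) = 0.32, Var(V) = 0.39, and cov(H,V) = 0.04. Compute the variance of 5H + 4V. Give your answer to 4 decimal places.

Var(5H + 4V) = (5)²·Var(H) + (4)²·Var(V) + 2·(5)·(4)·cov(H,V)
= 25·0.32 + 16·0.39 + 40·0.04 = 15.84

15.8400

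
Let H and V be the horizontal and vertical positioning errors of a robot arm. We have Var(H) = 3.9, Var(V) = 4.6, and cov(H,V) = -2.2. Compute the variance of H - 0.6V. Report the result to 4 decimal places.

8.1960

Var(H - 0.6V) = (1)²·Var(H) + (-0.6)²·Var(V) + 2·(1)·(-0.6)·cov(H,V)
= 1·3.9 + 0.36·4.6 + -1.2·-2.2 = 8.196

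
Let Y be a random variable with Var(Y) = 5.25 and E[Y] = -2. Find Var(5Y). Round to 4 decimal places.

Var(5Y) = (5)²·Var(Y) = 25·5.25 = 131.25

131.2500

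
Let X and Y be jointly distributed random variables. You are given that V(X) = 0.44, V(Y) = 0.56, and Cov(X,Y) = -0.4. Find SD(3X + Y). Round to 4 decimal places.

V(3X + Y) = (3)²·V(X) + (1)²·V(Y) + 2·(3)·(1)·Cov(X,Y)
= 9·0.44 + 1·0.56 + 6·-0.4 = 2.12
SD(3X + Y) = √2.12 ≈ 1.4560

1.4560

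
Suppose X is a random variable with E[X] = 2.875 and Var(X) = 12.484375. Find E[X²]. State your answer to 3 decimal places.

20.750

E[X²] = Var(X) + (E[X])² = 12.484375 + (2.875)² = 20.75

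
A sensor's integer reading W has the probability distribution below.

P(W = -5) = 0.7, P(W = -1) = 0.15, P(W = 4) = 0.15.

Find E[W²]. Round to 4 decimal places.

20.0500

E[W²] = (-5)²(0.7) + (-1)²(0.15) + (4)²(0.15) = 20.05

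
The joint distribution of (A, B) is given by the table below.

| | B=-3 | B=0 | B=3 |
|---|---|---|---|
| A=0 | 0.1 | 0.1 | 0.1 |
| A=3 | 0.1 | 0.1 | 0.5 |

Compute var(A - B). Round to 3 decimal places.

5.490

E[A] = 2.1,  E[B] = 1.2,  E[AB] = 3.6
var(A) = 6.3 − (2.1)² = 1.89;  var(B) = 7.2 − (1.2)² = 5.76
cov(A,B) = 3.6 − (2.1)(1.2) = 1.08
var(A - B) = (1)²·1.89 + (-1)²·5.76 + 2·(1)·(-1)·1.08 = 5.49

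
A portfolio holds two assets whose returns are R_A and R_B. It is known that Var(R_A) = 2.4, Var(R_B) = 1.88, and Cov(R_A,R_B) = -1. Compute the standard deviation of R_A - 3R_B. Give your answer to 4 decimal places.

5.0319

Var(R_A - 3R_B) = (1)²·Var(R_A) + (-3)²·Var(R_B) + 2·(1)·(-3)·Cov(R_A,R_B)
= 1·2.4 + 9·1.88 + -6·-1 = 25.32
SD(R_A - 3R_B) = √25.32 ≈ 5.0319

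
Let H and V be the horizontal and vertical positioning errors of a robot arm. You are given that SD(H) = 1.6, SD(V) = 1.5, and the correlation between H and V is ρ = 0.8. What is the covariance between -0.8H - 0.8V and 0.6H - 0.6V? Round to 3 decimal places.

Var(H) = (1.6)² = 2.56;  Var(V) = (1.5)² = 2.25
cov(H,V) = ρ·SD(H)·SD(V) = 0.8·1.6·1.5 = 1.92
cov(-0.8H - 0.8V, 0.6H - 0.6V) = (-0.8)(0.6)Var(H) + (-0.8)(-0.6)Var(V) + [(-0.8)(-0.6) + (-0.8)(0.6)]cov(H,V)
= -0.48·2.56 + 0.48·2.25 + 0·1.92 = -0.1488

-0.149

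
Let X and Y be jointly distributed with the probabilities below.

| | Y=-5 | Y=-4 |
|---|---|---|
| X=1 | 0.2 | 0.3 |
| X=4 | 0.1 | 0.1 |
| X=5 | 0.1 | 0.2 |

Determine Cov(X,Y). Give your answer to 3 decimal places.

E[X] = 2.8,  E[Y] = -4.4
E[XY] = -12.3
Cov(X,Y) = E[XY] − E[X]E[Y] = -12.3 − (2.8)(-4.4) = 0.02

0.020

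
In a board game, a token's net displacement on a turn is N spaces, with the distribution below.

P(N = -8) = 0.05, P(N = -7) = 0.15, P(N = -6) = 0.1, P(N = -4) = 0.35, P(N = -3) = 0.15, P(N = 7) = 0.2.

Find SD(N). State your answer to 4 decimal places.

4.9649

E[N] = (-8)(0.05) + (-7)(0.15) + (-6)(0.1) + (-4)(0.35) + (-3)(0.15) + (7)(0.2) = -2.5
E[N²] = (-8)²(0.05) + (-7)²(0.15) + (-6)²(0.1) + (-4)²(0.35) + (-3)²(0.15) + (7)²(0.2) = 30.9
var(N) = E[N²] − (E[N])² = 30.9 − (-2.5)² = 24.65
SD(N) = √24.65 ≈ 4.9649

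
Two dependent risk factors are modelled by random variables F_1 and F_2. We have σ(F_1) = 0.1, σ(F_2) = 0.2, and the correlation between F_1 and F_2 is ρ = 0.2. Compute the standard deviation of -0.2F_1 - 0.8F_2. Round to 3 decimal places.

var(F_1) = (0.1)² = 0.01;  var(F_2) = (0.2)² = 0.04
Cov(F_1,F_2) = ρ·σ(F_1)·σ(F_2) = 0.2·0.1·0.2 = 0.004
var(-0.2F_1 - 0.8F_2) = (-0.2)²·var(F_1) + (-0.8)²·var(F_2) + 2·(-0.2)·(-0.8)·Cov(F_1,F_2)
= 0.04·0.01 + 0.64·0.04 + 0.32·0.004 = 0.02728
σ(-0.2F_1 - 0.8F_2) = √0.02728 ≈ 0.165

0.165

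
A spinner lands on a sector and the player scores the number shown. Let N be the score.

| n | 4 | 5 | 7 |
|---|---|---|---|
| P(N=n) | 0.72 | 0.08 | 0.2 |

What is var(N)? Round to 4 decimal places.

1.4176

E[N] = (4)(0.72) + (5)(0.08) + (7)(0.2) = 4.68
E[N²] = (4)²(0.72) + (5)²(0.08) + (7)²(0.2) = 23.32
var(N) = E[N²] − (E[N])² = 23.32 − (4.68)² = 1.4176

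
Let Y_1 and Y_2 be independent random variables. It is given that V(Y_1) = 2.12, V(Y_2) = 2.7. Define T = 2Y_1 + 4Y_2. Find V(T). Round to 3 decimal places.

By independence, V(T) = (2)²V(Y_1) + (4)²V(Y_2)
= (2)²·2.12 + (4)²·2.7 = 51.68

51.680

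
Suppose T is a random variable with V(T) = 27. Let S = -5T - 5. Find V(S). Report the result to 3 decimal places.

675.000

V(-5T - 5) = (-5)²·V(T) = 25·27 = 675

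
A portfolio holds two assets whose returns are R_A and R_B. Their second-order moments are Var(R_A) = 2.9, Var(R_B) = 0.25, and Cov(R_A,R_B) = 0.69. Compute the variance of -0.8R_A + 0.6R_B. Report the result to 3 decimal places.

1.284

Var(-0.8R_A + 0.6R_B) = (-0.8)²·Var(R_A) + (0.6)²·Var(R_B) + 2·(-0.8)·(0.6)·Cov(R_A,R_B)
= 0.64·2.9 + 0.36·0.25 + -0.96·0.69 = 1.2836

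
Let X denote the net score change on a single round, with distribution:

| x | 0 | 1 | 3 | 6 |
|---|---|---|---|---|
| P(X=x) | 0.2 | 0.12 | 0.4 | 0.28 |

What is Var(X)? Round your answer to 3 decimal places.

4.800

E[X] = (0)(0.2) + (1)(0.12) + (3)(0.4) + (6)(0.28) = 3
E[X²] = (0)²(0.2) + (1)²(0.12) + (3)²(0.4) + (6)²(0.28) = 13.8
Var(X) = E[X²] − (E[X])² = 13.8 − (3)² = 4.8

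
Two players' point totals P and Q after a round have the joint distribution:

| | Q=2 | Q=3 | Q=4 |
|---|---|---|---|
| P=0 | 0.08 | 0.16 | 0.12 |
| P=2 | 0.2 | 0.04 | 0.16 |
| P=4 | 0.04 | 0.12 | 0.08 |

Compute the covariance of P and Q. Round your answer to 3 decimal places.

E[P] = 1.76,  E[Q] = 3.04
E[PQ] = 5.36
cov(P,Q) = E[PQ] − E[P]E[Q] = 5.36 − (1.76)(3.04) = 0.0096

0.010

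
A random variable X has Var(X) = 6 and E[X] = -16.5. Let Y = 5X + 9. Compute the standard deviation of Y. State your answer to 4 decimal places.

Var(5X + 9) = (5)²·6 = 150
SD(Y) = √150 ≈ 12.2474

12.2474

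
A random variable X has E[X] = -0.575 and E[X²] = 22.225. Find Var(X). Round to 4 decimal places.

21.8944

Var(X) = 22.225 − (-0.575)² = 21.894375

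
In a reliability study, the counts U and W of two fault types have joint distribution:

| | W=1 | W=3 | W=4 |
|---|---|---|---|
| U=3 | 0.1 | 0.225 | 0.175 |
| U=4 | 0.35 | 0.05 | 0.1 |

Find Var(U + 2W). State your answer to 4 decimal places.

E[U] = 3.5,  E[W] = 2.375,  E[UW] = 8.025
Var(U) = 12.5 − (3.5)² = 0.25;  Var(W) = 7.325 − (2.375)² = 1.684375
Cov(U,W) = 8.025 − (3.5)(2.375) = -0.2875
Var(U + 2W) = (1)²·0.25 + (2)²·1.684375 + 2·(1)·(2)·-0.2875 = 5.8375

5.8375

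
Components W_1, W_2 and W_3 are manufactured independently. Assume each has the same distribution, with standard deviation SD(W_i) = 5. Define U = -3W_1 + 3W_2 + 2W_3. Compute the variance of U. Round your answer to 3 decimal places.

var(W_i) = (5)² = 25
By independence, var(U) = (-3)²var(W_1) + (3)²var(W_2) + (2)²var(W_3)
= (-3)²·25 + (3)²·25 + (2)²·25 = 550

550.000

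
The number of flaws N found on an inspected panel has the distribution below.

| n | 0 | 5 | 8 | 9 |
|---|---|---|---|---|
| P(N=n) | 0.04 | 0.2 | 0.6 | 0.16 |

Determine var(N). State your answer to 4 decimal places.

3.9424

E[N] = (0)(0.04) + (5)(0.2) + (8)(0.6) + (9)(0.16) = 7.24
E[N²] = (0)²(0.04) + (5)²(0.2) + (8)²(0.6) + (9)²(0.16) = 56.36
var(N) = E[N²] − (E[N])² = 56.36 − (7.24)² = 3.9424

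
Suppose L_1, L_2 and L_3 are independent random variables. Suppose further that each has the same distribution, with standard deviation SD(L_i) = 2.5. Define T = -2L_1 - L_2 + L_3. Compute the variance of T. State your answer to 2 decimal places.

Var(L_i) = (2.5)² = 6.25
By independence, Var(T) = (-2)²Var(L_1) + (-1)²Var(L_2) + (1)²Var(L_3)
= (-2)²·6.25 + (-1)²·6.25 + (1)²·6.25 = 37.5

37.50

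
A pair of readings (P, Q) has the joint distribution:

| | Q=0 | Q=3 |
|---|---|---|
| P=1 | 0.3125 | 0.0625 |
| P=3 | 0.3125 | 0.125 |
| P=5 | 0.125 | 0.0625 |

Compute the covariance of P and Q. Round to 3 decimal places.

E[P] = 2.625,  E[Q] = 0.75
E[PQ] = 2.25
cov(P,Q) = E[PQ] − E[P]E[Q] = 2.25 − (2.625)(0.75) = 0.28125

0.281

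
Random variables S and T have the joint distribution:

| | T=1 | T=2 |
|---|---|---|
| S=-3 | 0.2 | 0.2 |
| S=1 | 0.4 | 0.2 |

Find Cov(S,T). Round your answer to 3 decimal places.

E[S] = -0.6,  E[T] = 1.4
E[ST] = -1
Cov(S,T) = E[ST] − E[S]E[T] = -1 − (-0.6)(1.4) = -0.16

-0.160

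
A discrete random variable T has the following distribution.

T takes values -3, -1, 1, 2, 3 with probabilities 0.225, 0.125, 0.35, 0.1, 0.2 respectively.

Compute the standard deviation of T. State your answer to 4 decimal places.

E[T] = (-3)(0.225) + (-1)(0.125) + (1)(0.35) + (2)(0.1) + (3)(0.2) = 0.35
E[T²] = (-3)²(0.225) + (-1)²(0.125) + (1)²(0.35) + (2)²(0.1) + (3)²(0.2) = 4.7
Var(T) = E[T²] − (E[T])² = 4.7 − (0.35)² = 4.5775
σ(T) = √4.5775 ≈ 2.1395

2.1395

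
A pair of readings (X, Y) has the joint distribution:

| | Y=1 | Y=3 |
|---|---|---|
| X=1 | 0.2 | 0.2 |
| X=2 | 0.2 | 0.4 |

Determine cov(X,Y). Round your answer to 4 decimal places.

E[X] = 1.6,  E[Y] = 2.2
E[XY] = 3.6
cov(X,Y) = E[XY] − E[X]E[Y] = 3.6 − (1.6)(2.2) = 0.08

0.0800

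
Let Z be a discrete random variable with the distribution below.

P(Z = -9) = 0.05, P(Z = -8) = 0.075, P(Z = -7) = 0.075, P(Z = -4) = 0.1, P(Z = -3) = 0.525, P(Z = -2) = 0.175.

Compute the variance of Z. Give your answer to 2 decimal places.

E[Z] = (-9)(0.05) + (-8)(0.075) + (-7)(0.075) + (-4)(0.1) + (-3)(0.525) + (-2)(0.175) = -3.9
E[Z²] = (-9)²(0.05) + (-8)²(0.075) + (-7)²(0.075) + (-4)²(0.1) + (-3)²(0.525) + (-2)²(0.175) = 19.55
var(Z) = E[Z²] − (E[Z])² = 19.55 − (-3.9)² = 4.34

4.34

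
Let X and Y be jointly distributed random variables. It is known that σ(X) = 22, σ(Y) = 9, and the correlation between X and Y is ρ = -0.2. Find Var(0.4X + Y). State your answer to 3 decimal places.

126.760

Var(X) = (22)² = 484;  Var(Y) = (9)² = 81
cov(X,Y) = ρ·σ(X)·σ(Y) = -0.2·22·9 = -39.6
Var(0.4X + Y) = (0.4)²·Var(X) + (1)²·Var(Y) + 2·(0.4)·(1)·cov(X,Y)
= 0.16·484 + 1·81 + 0.8·-39.6 = 126.76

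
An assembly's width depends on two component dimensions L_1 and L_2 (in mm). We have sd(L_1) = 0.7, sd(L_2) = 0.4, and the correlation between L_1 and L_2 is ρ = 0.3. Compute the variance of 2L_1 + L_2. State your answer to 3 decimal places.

V(L_1) = (0.7)² = 0.49;  V(L_2) = (0.4)² = 0.16
cov(L_1,L_2) = ρ·sd(L_1)·sd(L_2) = 0.3·0.7·0.4 = 0.084
V(2L_1 + L_2) = (2)²·V(L_1) + (1)²·V(L_2) + 2·(2)·(1)·cov(L_1,L_2)
= 4·0.49 + 1·0.16 + 4·0.084 = 2.456

2.456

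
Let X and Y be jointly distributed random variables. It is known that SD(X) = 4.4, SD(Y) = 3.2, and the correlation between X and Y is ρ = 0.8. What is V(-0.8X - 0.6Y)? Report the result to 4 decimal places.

26.8902

V(X) = (4.4)² = 19.36;  V(Y) = (3.2)² = 10.24
cov(X,Y) = ρ·SD(X)·SD(Y) = 0.8·4.4·3.2 = 11.264
V(-0.8X - 0.6Y) = (-0.8)²·V(X) + (-0.6)²·V(Y) + 2·(-0.8)·(-0.6)·cov(X,Y)
= 0.64·19.36 + 0.36·10.24 + 0.96·11.264 = 26.89024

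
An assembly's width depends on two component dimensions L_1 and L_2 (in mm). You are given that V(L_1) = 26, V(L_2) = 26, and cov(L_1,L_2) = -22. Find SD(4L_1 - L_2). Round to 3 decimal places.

24.860

V(4L_1 - L_2) = (4)²·V(L_1) + (-1)²·V(L_2) + 2·(4)·(-1)·cov(L_1,L_2)
= 16·26 + 1·26 + -8·-22 = 618
SD(4L_1 - L_2) = √618 ≈ 24.860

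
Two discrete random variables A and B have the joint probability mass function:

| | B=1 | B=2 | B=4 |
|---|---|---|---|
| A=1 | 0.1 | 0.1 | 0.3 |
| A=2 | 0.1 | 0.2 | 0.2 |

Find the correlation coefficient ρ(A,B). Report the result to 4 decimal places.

E[A] = 1.5,  E[B] = 2.8
E[AB] = 4.1
Cov(A,B) = E[AB] − E[A]E[B] = 4.1 − (1.5)(2.8) = -0.1
Var(A) = 0.25,  Var(B) = 1.56
ρ = -0.1 / √(0.25·1.56) ≈ -0.1601

-0.1601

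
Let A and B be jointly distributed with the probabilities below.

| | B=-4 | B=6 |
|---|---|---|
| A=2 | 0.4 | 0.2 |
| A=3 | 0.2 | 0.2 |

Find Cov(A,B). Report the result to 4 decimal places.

0.4000

E[A] = 2.4,  E[B] = 0
E[AB] = 0.4
Cov(A,B) = E[AB] − E[A]E[B] = 0.4 − (2.4)(0) = 0.4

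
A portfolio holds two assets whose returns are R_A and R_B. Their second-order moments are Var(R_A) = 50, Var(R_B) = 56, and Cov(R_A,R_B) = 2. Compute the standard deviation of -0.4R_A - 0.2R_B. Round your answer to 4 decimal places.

3.2496

Var(-0.4R_A - 0.2R_B) = (-0.4)²·Var(R_A) + (-0.2)²·Var(R_B) + 2·(-0.4)·(-0.2)·Cov(R_A,R_B)
= 0.16·50 + 0.04·56 + 0.16·2 = 10.56
SD(-0.4R_A - 0.2R_B) = √10.56 ≈ 3.2496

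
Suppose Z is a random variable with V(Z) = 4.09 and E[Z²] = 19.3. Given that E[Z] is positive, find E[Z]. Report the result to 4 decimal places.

3.9000

(E[Z])² = E[Z²] − V(Z) = 19.3 − 4.09 = 15.21
E[Z] = √15.21 = 3.9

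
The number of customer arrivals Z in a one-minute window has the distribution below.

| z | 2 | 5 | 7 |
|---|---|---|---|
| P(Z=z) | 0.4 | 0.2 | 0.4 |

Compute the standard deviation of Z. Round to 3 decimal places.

E[Z] = (2)(0.4) + (5)(0.2) + (7)(0.4) = 4.6
E[Z²] = (2)²(0.4) + (5)²(0.2) + (7)²(0.4) = 26.2
Var(Z) = E[Z²] − (E[Z])² = 26.2 − (4.6)² = 5.04
sd(Z) = √5.04 ≈ 2.245

2.245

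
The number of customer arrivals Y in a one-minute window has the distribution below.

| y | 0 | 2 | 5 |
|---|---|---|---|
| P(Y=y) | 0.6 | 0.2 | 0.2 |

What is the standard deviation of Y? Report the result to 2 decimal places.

1.96

E[Y] = (0)(0.6) + (2)(0.2) + (5)(0.2) = 1.4
E[Y²] = (0)²(0.6) + (2)²(0.2) + (5)²(0.2) = 5.8
Var(Y) = E[Y²] − (E[Y])² = 5.8 − (1.4)² = 3.84
SD(Y) = √3.84 ≈ 1.96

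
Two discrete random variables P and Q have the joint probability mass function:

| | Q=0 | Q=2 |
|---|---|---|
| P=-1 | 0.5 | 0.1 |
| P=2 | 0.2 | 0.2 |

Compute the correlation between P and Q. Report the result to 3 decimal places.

E[P] = 0.2,  E[Q] = 0.6
E[PQ] = 0.6
cov(P,Q) = E[PQ] − E[P]E[Q] = 0.6 − (0.2)(0.6) = 0.48
Var(P) = 2.16,  Var(Q) = 0.84
ρ = 0.48 / √(2.16·0.84) ≈ 0.356

0.356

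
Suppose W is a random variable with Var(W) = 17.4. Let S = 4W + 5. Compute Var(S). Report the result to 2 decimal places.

278.40

Var(4W + 5) = (4)²·Var(W) = 16·17.4 = 278.4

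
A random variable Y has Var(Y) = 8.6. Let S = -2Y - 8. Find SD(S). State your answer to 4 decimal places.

5.8652

Var(-2Y - 8) = (-2)²·8.6 = 34.4
SD(S) = √34.4 ≈ 5.8652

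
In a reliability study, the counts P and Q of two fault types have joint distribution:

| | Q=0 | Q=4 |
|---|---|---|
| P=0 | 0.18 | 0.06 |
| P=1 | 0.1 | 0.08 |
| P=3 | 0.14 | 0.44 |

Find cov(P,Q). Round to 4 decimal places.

1.1456

E[P] = 1.92,  E[Q] = 2.32
E[PQ] = 5.6
cov(P,Q) = E[PQ] − E[P]E[Q] = 5.6 − (1.92)(2.32) = 1.1456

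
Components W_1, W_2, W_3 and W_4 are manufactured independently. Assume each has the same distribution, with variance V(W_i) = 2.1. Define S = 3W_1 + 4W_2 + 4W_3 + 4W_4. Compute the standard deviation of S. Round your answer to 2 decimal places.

10.94

By independence, V(S) = (3)²V(W_1) + (4)²V(W_2) + (4)²V(W_3) + (4)²V(W_4)
= (3)²·2.1 + (4)²·2.1 + (4)²·2.1 + (4)²·2.1 = 119.7
sd(S) = √119.7 ≈ 10.94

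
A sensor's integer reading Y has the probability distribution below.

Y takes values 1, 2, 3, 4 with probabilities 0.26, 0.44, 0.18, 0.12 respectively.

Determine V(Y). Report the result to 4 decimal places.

E[Y] = (1)(0.26) + (2)(0.44) + (3)(0.18) + (4)(0.12) = 2.16
E[Y²] = (1)²(0.26) + (2)²(0.44) + (3)²(0.18) + (4)²(0.12) = 5.56
V(Y) = E[Y²] − (E[Y])² = 5.56 − (2.16)² = 0.8944

0.8944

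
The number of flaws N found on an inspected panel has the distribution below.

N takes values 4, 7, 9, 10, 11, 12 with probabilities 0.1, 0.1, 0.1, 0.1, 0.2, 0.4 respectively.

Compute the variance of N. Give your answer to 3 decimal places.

6.400

E[N] = (4)(0.1) + (7)(0.1) + (9)(0.1) + (10)(0.1) + (11)(0.2) + (12)(0.4) = 10
E[N²] = (4)²(0.1) + (7)²(0.1) + (9)²(0.1) + (10)²(0.1) + (11)²(0.2) + (12)²(0.4) = 106.4
V(N) = E[N²] − (E[N])² = 106.4 − (10)² = 6.4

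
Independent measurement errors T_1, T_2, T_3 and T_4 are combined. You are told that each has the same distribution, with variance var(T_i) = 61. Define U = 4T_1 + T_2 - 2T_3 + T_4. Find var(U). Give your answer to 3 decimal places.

By independence, var(U) = (4)²var(T_1) + (1)²var(T_2) + (-2)²var(T_3) + (1)²var(T_4)
= (4)²·61 + (1)²·61 + (-2)²·61 + (1)²·61 = 1342

1342.000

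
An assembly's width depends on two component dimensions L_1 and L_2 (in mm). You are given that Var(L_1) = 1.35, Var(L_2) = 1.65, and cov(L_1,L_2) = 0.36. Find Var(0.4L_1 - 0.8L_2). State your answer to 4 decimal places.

Var(0.4L_1 - 0.8L_2) = (0.4)²·Var(L_1) + (-0.8)²·Var(L_2) + 2·(0.4)·(-0.8)·cov(L_1,L_2)
= 0.16·1.35 + 0.64·1.65 + -0.64·0.36 = 1.0416

1.0416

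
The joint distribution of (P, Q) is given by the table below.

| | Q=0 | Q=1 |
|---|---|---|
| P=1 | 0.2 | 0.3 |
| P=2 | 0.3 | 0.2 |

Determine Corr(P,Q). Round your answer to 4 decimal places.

E[P] = 1.5,  E[Q] = 0.5
E[PQ] = 0.7
Cov(P,Q) = E[PQ] − E[P]E[Q] = 0.7 − (1.5)(0.5) = -0.05
var(P) = 0.25,  var(Q) = 0.25
ρ = -0.05 / √(0.25·0.25) ≈ -0.2000

-0.2000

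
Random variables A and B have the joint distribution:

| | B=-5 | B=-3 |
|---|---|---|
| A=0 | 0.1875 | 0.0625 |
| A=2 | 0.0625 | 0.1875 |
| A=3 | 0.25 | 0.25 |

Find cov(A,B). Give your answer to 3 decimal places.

0.250

E[A] = 2,  E[B] = -4
E[AB] = -7.75
cov(A,B) = E[AB] − E[A]E[B] = -7.75 − (2)(-4) = 0.25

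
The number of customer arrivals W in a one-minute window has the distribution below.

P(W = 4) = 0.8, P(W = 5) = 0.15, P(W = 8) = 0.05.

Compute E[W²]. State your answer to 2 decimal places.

E[W²] = (4)²(0.8) + (5)²(0.15) + (8)²(0.05) = 19.75

19.75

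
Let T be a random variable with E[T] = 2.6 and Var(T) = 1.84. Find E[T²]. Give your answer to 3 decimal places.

E[T²] = Var(T) + (E[T])² = 1.84 + (2.6)² = 8.6

8.600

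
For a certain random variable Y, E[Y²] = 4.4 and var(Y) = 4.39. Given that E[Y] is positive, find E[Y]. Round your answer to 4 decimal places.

0.1000

(E[Y])² = E[Y²] − var(Y) = 4.4 − 4.39 = 0.01
E[Y] = √0.01 = 0.1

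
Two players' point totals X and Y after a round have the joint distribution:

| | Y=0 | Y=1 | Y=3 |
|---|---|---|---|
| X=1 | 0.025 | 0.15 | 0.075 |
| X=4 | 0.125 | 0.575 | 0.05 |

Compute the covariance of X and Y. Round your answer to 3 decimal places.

E[X] = 3.25,  E[Y] = 1.1
E[XY] = 3.275
Cov(X,Y) = E[XY] − E[X]E[Y] = 3.275 − (3.25)(1.1) = -0.3

-0.300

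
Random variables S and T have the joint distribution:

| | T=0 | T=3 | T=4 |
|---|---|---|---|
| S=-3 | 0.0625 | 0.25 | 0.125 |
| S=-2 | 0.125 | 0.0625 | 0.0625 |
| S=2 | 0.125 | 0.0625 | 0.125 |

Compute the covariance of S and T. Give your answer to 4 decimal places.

-0.4297

E[S] = -1.1875,  E[T] = 2.375
E[ST] = -3.25
Cov(S,T) = E[ST] − E[S]E[T] = -3.25 − (-1.1875)(2.375) = -0.4296875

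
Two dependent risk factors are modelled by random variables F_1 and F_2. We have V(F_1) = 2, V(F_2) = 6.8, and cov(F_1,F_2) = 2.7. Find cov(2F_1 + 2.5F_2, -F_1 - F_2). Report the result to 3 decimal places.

cov(2F_1 + 2.5F_2, -F_1 - F_2) = (2)(-1)V(F_1) + (2.5)(-1)V(F_2) + [(2)(-1) + (2.5)(-1)]cov(F_1,F_2)
= -2·2 + -2.5·6.8 + -4.5·2.7 = -33.15

-33.150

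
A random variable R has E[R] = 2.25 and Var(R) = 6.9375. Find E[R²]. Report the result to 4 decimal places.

12.0000

E[R²] = Var(R) + (E[R])² = 6.9375 + (2.25)² = 12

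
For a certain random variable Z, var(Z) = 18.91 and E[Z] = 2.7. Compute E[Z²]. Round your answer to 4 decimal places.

26.2000

E[Z²] = var(Z) + (E[Z])² = 18.91 + (2.7)² = 26.2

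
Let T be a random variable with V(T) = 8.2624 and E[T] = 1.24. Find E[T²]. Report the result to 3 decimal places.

E[T²] = V(T) + (E[T])² = 8.2624 + (1.24)² = 9.8

9.800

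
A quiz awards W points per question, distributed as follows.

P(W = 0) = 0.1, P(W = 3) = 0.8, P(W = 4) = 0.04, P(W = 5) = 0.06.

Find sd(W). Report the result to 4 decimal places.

E[W] = (0)(0.1) + (3)(0.8) + (4)(0.04) + (5)(0.06) = 2.86
E[W²] = (0)²(0.1) + (3)²(0.8) + (4)²(0.04) + (5)²(0.06) = 9.34
V(W) = E[W²] − (E[W])² = 9.34 − (2.86)² = 1.1604
sd(W) = √1.1604 ≈ 1.0772

1.0772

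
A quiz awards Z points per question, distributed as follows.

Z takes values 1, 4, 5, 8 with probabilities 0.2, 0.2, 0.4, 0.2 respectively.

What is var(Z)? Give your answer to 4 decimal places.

5.0400

E[Z] = (1)(0.2) + (4)(0.2) + (5)(0.4) + (8)(0.2) = 4.6
E[Z²] = (1)²(0.2) + (4)²(0.2) + (5)²(0.4) + (8)²(0.2) = 26.2
var(Z) = E[Z²] − (E[Z])² = 26.2 − (4.6)² = 5.04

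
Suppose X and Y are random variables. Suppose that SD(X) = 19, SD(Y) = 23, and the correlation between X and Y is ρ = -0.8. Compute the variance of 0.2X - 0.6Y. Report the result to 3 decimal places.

V(X) = (19)² = 361;  V(Y) = (23)² = 529
Cov(X,Y) = ρ·SD(X)·SD(Y) = -0.8·19·23 = -349.6
V(0.2X - 0.6Y) = (0.2)²·V(X) + (-0.6)²·V(Y) + 2·(0.2)·(-0.6)·Cov(X,Y)
= 0.04·361 + 0.36·529 + -0.24·-349.6 = 288.784

288.784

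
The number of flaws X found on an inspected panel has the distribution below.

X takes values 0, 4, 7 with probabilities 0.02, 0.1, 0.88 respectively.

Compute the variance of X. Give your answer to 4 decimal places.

E[X] = (0)(0.02) + (4)(0.1) + (7)(0.88) = 6.56
E[X²] = (0)²(0.02) + (4)²(0.1) + (7)²(0.88) = 44.72
var(X) = E[X²] − (E[X])² = 44.72 − (6.56)² = 1.6864

1.6864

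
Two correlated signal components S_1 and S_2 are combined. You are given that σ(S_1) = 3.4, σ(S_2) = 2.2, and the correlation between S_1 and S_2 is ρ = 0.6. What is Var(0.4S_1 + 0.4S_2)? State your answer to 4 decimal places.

4.0602

Var(S_1) = (3.4)² = 11.56;  Var(S_2) = (2.2)² = 4.84
Cov(S_1,S_2) = ρ·σ(S_1)·σ(S_2) = 0.6·3.4·2.2 = 4.488
Var(0.4S_1 + 0.4S_2) = (0.4)²·Var(S_1) + (0.4)²·Var(S_2) + 2·(0.4)·(0.4)·Cov(S_1,S_2)
= 0.16·11.56 + 0.16·4.84 + 0.32·4.488 = 4.06016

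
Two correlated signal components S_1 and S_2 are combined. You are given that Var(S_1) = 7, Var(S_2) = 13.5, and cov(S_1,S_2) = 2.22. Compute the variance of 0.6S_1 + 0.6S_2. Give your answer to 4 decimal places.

Var(0.6S_1 + 0.6S_2) = (0.6)²·Var(S_1) + (0.6)²·Var(S_2) + 2·(0.6)·(0.6)·cov(S_1,S_2)
= 0.36·7 + 0.36·13.5 + 0.72·2.22 = 8.9784

8.9784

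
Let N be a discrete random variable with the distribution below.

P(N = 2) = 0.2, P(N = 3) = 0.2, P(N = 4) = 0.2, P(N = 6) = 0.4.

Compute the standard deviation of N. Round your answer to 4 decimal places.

E[N] = (2)(0.2) + (3)(0.2) + (4)(0.2) + (6)(0.4) = 4.2
E[N²] = (2)²(0.2) + (3)²(0.2) + (4)²(0.2) + (6)²(0.4) = 20.2
Var(N) = E[N²] − (E[N])² = 20.2 − (4.2)² = 2.56
SD(N) = √2.56 ≈ 1.6000

1.6000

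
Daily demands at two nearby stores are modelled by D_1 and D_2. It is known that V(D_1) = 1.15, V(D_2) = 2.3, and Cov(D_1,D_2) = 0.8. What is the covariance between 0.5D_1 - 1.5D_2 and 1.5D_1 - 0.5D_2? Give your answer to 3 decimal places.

Cov(0.5D_1 - 1.5D_2, 1.5D_1 - 0.5D_2) = (0.5)(1.5)V(D_1) + (-1.5)(-0.5)V(D_2) + [(0.5)(-0.5) + (-1.5)(1.5)]Cov(D_1,D_2)
= 0.75·1.15 + 0.75·2.3 + -2.5·0.8 = 0.5875

0.588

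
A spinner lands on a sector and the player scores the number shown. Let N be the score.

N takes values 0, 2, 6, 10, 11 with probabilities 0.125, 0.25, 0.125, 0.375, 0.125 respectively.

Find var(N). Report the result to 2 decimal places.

E[N] = (0)(0.125) + (2)(0.25) + (6)(0.125) + (10)(0.375) + (11)(0.125) = 6.375
E[N²] = (0)²(0.125) + (2)²(0.25) + (6)²(0.125) + (10)²(0.375) + (11)²(0.125) = 58.125
var(N) = E[N²] − (E[N])² = 58.125 − (6.375)² = 17.484375

17.48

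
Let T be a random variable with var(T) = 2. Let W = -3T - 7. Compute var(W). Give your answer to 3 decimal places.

18.000

var(-3T - 7) = (-3)²·var(T) = 9·2 = 18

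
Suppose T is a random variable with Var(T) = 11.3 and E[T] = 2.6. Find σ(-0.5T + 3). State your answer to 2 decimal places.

1.68

Var(-0.5T + 3) = (-0.5)²·11.3 = 2.825
σ(-0.5T + 3) = √2.825 ≈ 1.68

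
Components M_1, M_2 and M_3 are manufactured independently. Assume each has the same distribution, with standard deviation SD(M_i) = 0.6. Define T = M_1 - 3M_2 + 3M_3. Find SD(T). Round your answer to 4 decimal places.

V(M_i) = (0.6)² = 0.36
By independence, V(T) = (1)²V(M_1) + (-3)²V(M_2) + (3)²V(M_3)
= (1)²·0.36 + (-3)²·0.36 + (3)²·0.36 = 6.84
SD(T) = √6.84 ≈ 2.6153

2.6153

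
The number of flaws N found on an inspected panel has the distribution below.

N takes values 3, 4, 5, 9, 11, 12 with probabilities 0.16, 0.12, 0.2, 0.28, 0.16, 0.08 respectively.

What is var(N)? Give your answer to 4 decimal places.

10.0800

E[N] = (3)(0.16) + (4)(0.12) + (5)(0.2) + (9)(0.28) + (11)(0.16) + (12)(0.08) = 7.2
E[N²] = (3)²(0.16) + (4)²(0.12) + (5)²(0.2) + (9)²(0.28) + (11)²(0.16) + (12)²(0.08) = 61.92
var(N) = E[N²] − (E[N])² = 61.92 − (7.2)² = 10.08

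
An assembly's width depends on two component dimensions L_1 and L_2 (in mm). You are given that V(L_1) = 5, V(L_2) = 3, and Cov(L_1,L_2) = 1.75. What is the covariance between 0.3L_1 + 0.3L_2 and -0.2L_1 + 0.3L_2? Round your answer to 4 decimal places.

0.0225

Cov(0.3L_1 + 0.3L_2, -0.2L_1 + 0.3L_2) = (0.3)(-0.2)V(L_1) + (0.3)(0.3)V(L_2) + [(0.3)(0.3) + (0.3)(-0.2)]Cov(L_1,L_2)
= -0.06·5 + 0.09·3 + 0.03·1.75 = 0.0225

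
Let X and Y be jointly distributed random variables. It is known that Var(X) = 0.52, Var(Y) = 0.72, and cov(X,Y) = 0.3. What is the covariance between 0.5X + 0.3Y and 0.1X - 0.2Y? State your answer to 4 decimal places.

cov(0.5X + 0.3Y, 0.1X - 0.2Y) = (0.5)(0.1)Var(X) + (0.3)(-0.2)Var(Y) + [(0.5)(-0.2) + (0.3)(0.1)]cov(X,Y)
= 0.05·0.52 + -0.06·0.72 + -0.07·0.3 = -0.0382

-0.0382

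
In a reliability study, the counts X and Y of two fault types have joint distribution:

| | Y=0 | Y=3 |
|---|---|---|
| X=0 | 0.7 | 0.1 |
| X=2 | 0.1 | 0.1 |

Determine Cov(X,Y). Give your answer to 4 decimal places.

0.3600

E[X] = 0.4,  E[Y] = 0.6
E[XY] = 0.6
Cov(X,Y) = E[XY] − E[X]E[Y] = 0.6 − (0.4)(0.6) = 0.36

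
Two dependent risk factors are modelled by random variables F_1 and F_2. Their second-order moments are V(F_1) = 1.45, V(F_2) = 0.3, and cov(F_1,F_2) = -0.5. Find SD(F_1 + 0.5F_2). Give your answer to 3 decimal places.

1.012

V(F_1 + 0.5F_2) = (1)²·V(F_1) + (0.5)²·V(F_2) + 2·(1)·(0.5)·cov(F_1,F_2)
= 1·1.45 + 0.25·0.3 + 1·-0.5 = 1.025
SD(F_1 + 0.5F_2) = √1.025 ≈ 1.012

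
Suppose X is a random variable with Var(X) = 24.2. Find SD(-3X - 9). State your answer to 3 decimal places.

14.758

Var(-3X - 9) = (-3)²·24.2 = 217.8
SD(-3X - 9) = √217.8 ≈ 14.758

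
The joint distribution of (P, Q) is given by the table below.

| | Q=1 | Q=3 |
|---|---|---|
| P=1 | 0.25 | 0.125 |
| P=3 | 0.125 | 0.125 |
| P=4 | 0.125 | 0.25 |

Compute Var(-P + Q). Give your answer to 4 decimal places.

1.9844

E[P] = 2.625,  E[Q] = 2,  E[PQ] = 5.625
Var(P) = 8.625 − (2.625)² = 1.734375;  Var(Q) = 5 − (2)² = 1
Cov(P,Q) = 5.625 − (2.625)(2) = 0.375
Var(-P + Q) = (-1)²·1.734375 + (1)²·1 + 2·(-1)·(1)·0.375 = 1.984375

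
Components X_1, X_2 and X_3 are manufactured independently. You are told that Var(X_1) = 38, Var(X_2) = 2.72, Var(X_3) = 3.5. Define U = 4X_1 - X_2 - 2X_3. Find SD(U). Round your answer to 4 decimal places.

24.9944

By independence, Var(U) = (4)²Var(X_1) + (-1)²Var(X_2) + (-2)²Var(X_3)
= (4)²·38 + (-1)²·2.72 + (-2)²·3.5 = 624.72
SD(U) = √624.72 ≈ 24.9944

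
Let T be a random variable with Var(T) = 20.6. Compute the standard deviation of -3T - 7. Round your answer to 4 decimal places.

Var(-3T - 7) = (-3)²·20.6 = 185.4
σ(-3T - 7) = √185.4 ≈ 13.6162

13.6162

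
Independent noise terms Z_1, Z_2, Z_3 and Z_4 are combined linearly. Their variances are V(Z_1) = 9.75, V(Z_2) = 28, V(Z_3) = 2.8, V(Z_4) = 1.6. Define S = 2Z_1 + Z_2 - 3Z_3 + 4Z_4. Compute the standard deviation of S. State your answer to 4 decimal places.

10.8536

By independence, V(S) = (2)²V(Z_1) + (1)²V(Z_2) + (-3)²V(Z_3) + (4)²V(Z_4)
= (2)²·9.75 + (1)²·28 + (-3)²·2.8 + (4)²·1.6 = 117.8
σ(S) = √117.8 ≈ 10.8536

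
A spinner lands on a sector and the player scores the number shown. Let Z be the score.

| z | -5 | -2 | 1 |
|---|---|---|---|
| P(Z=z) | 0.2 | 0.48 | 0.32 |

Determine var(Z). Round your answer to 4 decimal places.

4.5504

E[Z] = (-5)(0.2) + (-2)(0.48) + (1)(0.32) = -1.64
E[Z²] = (-5)²(0.2) + (-2)²(0.48) + (1)²(0.32) = 7.24
var(Z) = E[Z²] − (E[Z])² = 7.24 − (-1.64)² = 4.5504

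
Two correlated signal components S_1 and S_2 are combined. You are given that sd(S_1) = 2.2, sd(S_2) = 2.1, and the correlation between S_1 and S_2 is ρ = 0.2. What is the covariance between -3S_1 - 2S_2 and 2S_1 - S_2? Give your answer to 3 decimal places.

V(S_1) = (2.2)² = 4.84;  V(S_2) = (2.1)² = 4.41
cov(S_1,S_2) = ρ·sd(S_1)·sd(S_2) = 0.2·2.2·2.1 = 0.924
cov(-3S_1 - 2S_2, 2S_1 - S_2) = (-3)(2)V(S_1) + (-2)(-1)V(S_2) + [(-3)(-1) + (-2)(2)]cov(S_1,S_2)
= -6·4.84 + 2·4.41 + -1·0.924 = -21.144

-21.144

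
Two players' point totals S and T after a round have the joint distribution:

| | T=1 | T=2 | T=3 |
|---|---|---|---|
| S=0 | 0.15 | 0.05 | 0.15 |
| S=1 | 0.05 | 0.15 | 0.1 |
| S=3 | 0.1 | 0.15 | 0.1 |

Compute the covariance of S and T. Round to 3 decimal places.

-0.018

E[S] = 1.35,  E[T] = 2.05
E[ST] = 2.75
Cov(S,T) = E[ST] − E[S]E[T] = 2.75 − (1.35)(2.05) = -0.0175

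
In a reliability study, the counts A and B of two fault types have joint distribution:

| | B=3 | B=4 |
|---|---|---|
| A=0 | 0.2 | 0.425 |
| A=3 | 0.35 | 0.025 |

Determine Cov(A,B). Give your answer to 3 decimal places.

-0.431

E[A] = 1.125,  E[B] = 3.45
E[AB] = 3.45
Cov(A,B) = E[AB] − E[A]E[B] = 3.45 − (1.125)(3.45) = -0.43125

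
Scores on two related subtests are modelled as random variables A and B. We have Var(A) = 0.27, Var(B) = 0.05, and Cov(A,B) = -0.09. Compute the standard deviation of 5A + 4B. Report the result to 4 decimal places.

Var(5A + 4B) = (5)²·Var(A) + (4)²·Var(B) + 2·(5)·(4)·Cov(A,B)
= 25·0.27 + 16·0.05 + 40·-0.09 = 3.95
σ(5A + 4B) = √3.95 ≈ 1.9875

1.9875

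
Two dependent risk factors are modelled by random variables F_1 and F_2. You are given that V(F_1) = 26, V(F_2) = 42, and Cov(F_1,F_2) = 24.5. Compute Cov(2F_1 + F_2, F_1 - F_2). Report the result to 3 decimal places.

-14.500

Cov(2F_1 + F_2, F_1 - F_2) = (2)(1)V(F_1) + (1)(-1)V(F_2) + [(2)(-1) + (1)(1)]Cov(F_1,F_2)
= 2·26 + -1·42 + -1·24.5 = -14.5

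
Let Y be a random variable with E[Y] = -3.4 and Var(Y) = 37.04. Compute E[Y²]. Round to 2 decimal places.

E[Y²] = Var(Y) + (E[Y])² = 37.04 + (-3.4)² = 48.6

48.60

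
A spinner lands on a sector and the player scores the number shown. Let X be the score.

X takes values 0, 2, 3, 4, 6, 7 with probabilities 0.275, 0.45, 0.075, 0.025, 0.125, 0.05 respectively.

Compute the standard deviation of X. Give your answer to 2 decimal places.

2.10

E[X] = (0)(0.275) + (2)(0.45) + (3)(0.075) + (4)(0.025) + (6)(0.125) + (7)(0.05) = 2.325
E[X²] = (0)²(0.275) + (2)²(0.45) + (3)²(0.075) + (4)²(0.025) + (6)²(0.125) + (7)²(0.05) = 9.825
V(X) = E[X²] − (E[X])² = 9.825 − (2.325)² = 4.419375
SD(X) = √4.419375 ≈ 2.10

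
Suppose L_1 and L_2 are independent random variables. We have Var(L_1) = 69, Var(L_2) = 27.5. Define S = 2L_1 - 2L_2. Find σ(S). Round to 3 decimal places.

19.647

By independence, Var(S) = (2)²Var(L_1) + (-2)²Var(L_2)
= (2)²·69 + (-2)²·27.5 = 386
σ(S) = √386 ≈ 19.647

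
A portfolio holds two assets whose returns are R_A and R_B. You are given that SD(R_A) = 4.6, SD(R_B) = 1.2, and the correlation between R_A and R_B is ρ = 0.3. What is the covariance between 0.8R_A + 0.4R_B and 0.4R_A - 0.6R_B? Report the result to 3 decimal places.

V(R_A) = (4.6)² = 21.16;  V(R_B) = (1.2)² = 1.44
Cov(R_A,R_B) = ρ·SD(R_A)·SD(R_B) = 0.3·4.6·1.2 = 1.656
Cov(0.8R_A + 0.4R_B, 0.4R_A - 0.6R_B) = (0.8)(0.4)V(R_A) + (0.4)(-0.6)V(R_B) + [(0.8)(-0.6) + (0.4)(0.4)]Cov(R_A,R_B)
= 0.32·21.16 + -0.24·1.44 + -0.32·1.656 = 5.89568

5.896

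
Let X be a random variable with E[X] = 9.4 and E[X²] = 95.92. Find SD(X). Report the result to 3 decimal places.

var(X) = 95.92 − (9.4)² = 7.56
SD(X) = √7.56 ≈ 2.750

2.750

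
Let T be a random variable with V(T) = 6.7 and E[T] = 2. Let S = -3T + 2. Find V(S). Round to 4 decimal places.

60.3000

V(-3T + 2) = (-3)²·V(T) = 9·6.7 = 60.3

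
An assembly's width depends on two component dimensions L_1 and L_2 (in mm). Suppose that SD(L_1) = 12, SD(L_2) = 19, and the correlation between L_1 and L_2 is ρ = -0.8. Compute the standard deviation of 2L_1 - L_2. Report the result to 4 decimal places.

40.8240

Var(L_1) = (12)² = 144;  Var(L_2) = (19)² = 361
Cov(L_1,L_2) = ρ·SD(L_1)·SD(L_2) = -0.8·12·19 = -182.4
Var(2L_1 - L_2) = (2)²·Var(L_1) + (-1)²·Var(L_2) + 2·(2)·(-1)·Cov(L_1,L_2)
= 4·144 + 1·361 + -4·-182.4 = 1666.6
SD(2L_1 - L_2) = √1666.6 ≈ 40.8240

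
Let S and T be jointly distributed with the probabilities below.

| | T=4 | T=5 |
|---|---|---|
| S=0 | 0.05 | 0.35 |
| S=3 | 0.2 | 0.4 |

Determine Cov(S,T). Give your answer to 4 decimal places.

-0.1500

E[S] = 1.8,  E[T] = 4.75
E[ST] = 8.4
Cov(S,T) = E[ST] − E[S]E[T] = 8.4 − (1.8)(4.75) = -0.15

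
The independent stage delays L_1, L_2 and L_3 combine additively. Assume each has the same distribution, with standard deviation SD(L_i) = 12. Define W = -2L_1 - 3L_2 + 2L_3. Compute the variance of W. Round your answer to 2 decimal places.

2448.00

V(L_i) = (12)² = 144
By independence, V(W) = (-2)²V(L_1) + (-3)²V(L_2) + (2)²V(L_3)
= (-2)²·144 + (-3)²·144 + (2)²·144 = 2448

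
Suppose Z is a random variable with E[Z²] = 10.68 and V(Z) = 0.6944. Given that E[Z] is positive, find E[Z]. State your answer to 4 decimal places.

3.1600

(E[Z])² = E[Z²] − V(Z) = 10.68 − 0.6944 = 9.9856
E[Z] = √9.9856 = 3.16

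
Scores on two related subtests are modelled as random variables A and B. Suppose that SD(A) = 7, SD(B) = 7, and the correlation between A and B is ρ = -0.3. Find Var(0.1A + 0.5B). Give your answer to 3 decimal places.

Var(A) = (7)² = 49;  Var(B) = (7)² = 49
Cov(A,B) = ρ·SD(A)·SD(B) = -0.3·7·7 = -14.7
Var(0.1A + 0.5B) = (0.1)²·Var(A) + (0.5)²·Var(B) + 2·(0.1)·(0.5)·Cov(A,B)
= 0.01·49 + 0.25·49 + 0.1·-14.7 = 11.27

11.270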